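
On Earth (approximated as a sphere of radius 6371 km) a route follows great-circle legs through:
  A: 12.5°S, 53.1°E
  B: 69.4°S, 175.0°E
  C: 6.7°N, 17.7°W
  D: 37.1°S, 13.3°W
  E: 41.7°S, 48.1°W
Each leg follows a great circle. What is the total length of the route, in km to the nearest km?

30760 km

Leg A→B: central angle 1.5497 rad, distance 9873.2 km.
Leg B→C: central angle 2.0377 rad, distance 12982.0 km.
Leg C→D: central angle 0.7678 rad, distance 4891.8 km.
Leg D→E: central angle 0.4729 rad, distance 3012.6 km.
Total: 9873.2 + 12982.0 + 4891.8 + 3012.6 ≈ 30760 km.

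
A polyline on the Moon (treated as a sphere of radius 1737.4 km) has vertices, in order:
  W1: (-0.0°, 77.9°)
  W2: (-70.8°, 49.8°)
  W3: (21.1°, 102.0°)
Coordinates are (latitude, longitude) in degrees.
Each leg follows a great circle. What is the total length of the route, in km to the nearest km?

Leg W1→W2: central angle 1.2765 rad, distance 2217.7 km.
Leg W2→W3: central angle 1.7233 rad, distance 2994.1 km.
Total: 2217.7 + 2994.1 ≈ 5212 km.

5212 km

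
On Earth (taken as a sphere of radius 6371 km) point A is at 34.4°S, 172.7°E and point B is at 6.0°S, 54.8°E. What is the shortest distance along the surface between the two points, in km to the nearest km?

Let φ₁ = -0.6004 rad, φ₂ = -0.1047 rad, and Δλ = -2.0577 rad.
Haversine: a = sin²(Δφ/2) + cos φ₁ cos φ₂ sin²(Δλ/2) = 0.0602 + (0.8251)(0.9945)(0.7340) = 0.66246.
Central angle c = 2·arcsin(√a) = 1.90173 rad.
Distance = R·c = 6371 × 1.9017 ≈ 12116 km.

12116 km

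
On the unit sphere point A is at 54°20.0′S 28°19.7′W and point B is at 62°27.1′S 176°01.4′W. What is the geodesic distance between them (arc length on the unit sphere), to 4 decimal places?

In radians: φ₁ = -0.9483, φ₂ = -1.0900, Δλ = -147.695° = -2.5778 rad.
cos c = sin φ₁ sin φ₂ + cos φ₁ cos φ₂ cos Δλ = (-0.8124)(-0.8866) + (0.5831)(0.4625)(-0.8452) = 0.49238,
so c = arccos(0.49238) = 1.05597 rad.
On the unit sphere the arc length equals the central angle: 1.0560.

1.0560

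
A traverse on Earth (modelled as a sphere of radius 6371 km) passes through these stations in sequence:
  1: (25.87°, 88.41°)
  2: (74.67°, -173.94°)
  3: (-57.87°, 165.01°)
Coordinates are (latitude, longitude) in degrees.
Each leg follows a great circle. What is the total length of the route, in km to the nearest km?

22280 km

Leg 1→2: central angle 1.1711 rad, distance 7461.1 km.
Leg 2→3: central angle 2.3261 rad, distance 14819.4 km.
Total: 7461.1 + 14819.4 ≈ 22280 km.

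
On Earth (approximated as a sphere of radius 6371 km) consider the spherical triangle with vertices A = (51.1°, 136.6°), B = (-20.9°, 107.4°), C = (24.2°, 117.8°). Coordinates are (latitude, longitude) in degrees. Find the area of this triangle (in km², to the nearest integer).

1847714 km²

Side lengths (central angles): a = 0.8067, b = 0.5331, c = 1.3341 rad; semiperimeter s = 1.3370.
By l'Huilier's theorem, tan(E/4) = √[tan(s/2) tan((s−a)/2) tan((s−b)/2) tan((s−c)/2)], giving spherical excess E = 0.0455 rad.
Area = E·R² = 0.0455 × (6371)² ≈ 1847714 km².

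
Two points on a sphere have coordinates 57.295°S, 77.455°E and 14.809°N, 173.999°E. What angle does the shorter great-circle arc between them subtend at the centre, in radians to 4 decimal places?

With latitudes φ₁ = -57.295°, φ₂ = 14.809° and longitude difference Δλ = 96.544°:
Haversine: a = sin²(Δφ/2) + cos φ₁ cos φ₂ sin²(Δλ/2) = 0.3464 + (0.5403)(0.9668)(0.5570) = 0.63730.
Central angle c = 2·arcsin(√a) = 1.84898 rad.
So the angular separation is 1.8490 rad.

1.8490 rad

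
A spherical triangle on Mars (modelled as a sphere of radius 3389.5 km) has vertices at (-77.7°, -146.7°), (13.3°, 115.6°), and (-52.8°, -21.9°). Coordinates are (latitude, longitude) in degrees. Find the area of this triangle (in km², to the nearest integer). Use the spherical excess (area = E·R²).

Side lengths (central angles): a = 2.2358, b = 0.7887, c = 1.8261 rad; semiperimeter s = 2.4253.
By l'Huilier's theorem, tan(E/4) = √[tan(s/2) tan((s−a)/2) tan((s−b)/2) tan((s−c)/2)], giving spherical excess E = 1.1270 rad.
Area = E·R² = 1.1270 × (3389.5)² ≈ 12948132 km².

12948132 km²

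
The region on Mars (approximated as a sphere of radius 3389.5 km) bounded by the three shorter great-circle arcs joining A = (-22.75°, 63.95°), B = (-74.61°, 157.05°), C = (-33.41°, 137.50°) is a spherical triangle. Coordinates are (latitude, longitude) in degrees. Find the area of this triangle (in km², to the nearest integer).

5400925 km²

Side lengths (central angles): a = 0.7383, b = 1.1253, c = 1.2029 rad; semiperimeter s = 1.5332.
By l'Huilier's theorem, tan(E/4) = √[tan(s/2) tan((s−a)/2) tan((s−b)/2) tan((s−c)/2)], giving spherical excess E = 0.4701 rad.
Area = E·R² = 0.4701 × (3389.5)² ≈ 5400925 km².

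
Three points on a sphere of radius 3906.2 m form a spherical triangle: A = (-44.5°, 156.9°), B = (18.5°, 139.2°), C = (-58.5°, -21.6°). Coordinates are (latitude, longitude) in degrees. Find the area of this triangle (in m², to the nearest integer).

9509325 m²

Side lengths (central angles): a = 2.4016, b = 1.3438, c = 1.1352 rad; semiperimeter s = 2.4403.
By l'Huilier's theorem, tan(E/4) = √[tan(s/2) tan((s−a)/2) tan((s−b)/2) tan((s−c)/2)], giving spherical excess E = 0.6232 rad.
Area = E·R² = 0.6232 × (3906.2)² ≈ 9509325 m².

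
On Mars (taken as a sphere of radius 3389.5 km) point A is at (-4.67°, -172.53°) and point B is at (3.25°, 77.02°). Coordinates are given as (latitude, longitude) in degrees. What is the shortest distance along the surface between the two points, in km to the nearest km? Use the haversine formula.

With latitudes φ₁ = -4.670°, φ₂ = 3.250° and longitude difference Δλ = -110.450°:
Haversine: a = sin²(Δφ/2) + cos φ₁ cos φ₂ sin²(Δλ/2) = 0.0048 + (0.9967)(0.9984)(0.6747) = 0.67614.
Central angle c = 2·arcsin(√a) = 1.93081 rad.
Distance = R·c = 3389.5 × 1.9308 ≈ 6544 km.

6544 km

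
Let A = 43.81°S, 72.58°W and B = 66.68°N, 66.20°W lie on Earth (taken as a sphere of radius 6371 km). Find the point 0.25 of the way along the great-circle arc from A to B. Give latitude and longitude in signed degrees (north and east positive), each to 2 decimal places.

Central angle δ = 1.9303 rad. Interpolating on the sphere with fraction f = 0.25:
P = [sin((1−f)δ)·A + sin(fδ)·B] / sin δ = 1.0602·A + 0.4958·B in Cartesian coordinates,
giving P = (0.3082, -0.9096, -0.2787), i.e. latitude -16.18°, longitude -71.28°.

-16.18°, -71.28°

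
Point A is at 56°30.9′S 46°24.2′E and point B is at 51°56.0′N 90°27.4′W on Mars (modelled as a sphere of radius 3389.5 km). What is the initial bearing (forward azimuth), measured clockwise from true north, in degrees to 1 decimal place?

278.0°

Δλ = -136.860° = -2.3887 rad.
y = sin Δλ · cos φ₂ = (-0.6838)(0.6166) = -0.4216
x = cos φ₁ sin φ₂ − sin φ₁ cos φ₂ cos Δλ = (0.5517)(0.7873) − (-0.8340)(0.6166)(-0.7297) = 0.0591
θ = atan2(y, x) = -82.02°; adding 360° gives 278.0°.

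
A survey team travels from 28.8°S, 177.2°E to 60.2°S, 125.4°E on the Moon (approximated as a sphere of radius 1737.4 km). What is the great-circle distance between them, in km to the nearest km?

Let φ₁ = -0.5027 rad, φ₂ = -1.0507 rad, and Δλ = -0.9041 rad.
cos c = sin φ₁ sin φ₂ + cos φ₁ cos φ₂ cos Δλ = (-0.4818)(-0.8678) + (0.8763)(0.4970)(0.6184) = 0.68737,
so c = arccos(0.68737) = 0.81294 rad.
Distance = R·c = 1737.4 × 0.8129 ≈ 1412 km.

1412 km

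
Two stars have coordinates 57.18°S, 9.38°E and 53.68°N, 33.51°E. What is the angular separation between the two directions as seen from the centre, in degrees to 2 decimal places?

In radians: φ₁ = -0.9980, φ₂ = 0.9369, Δλ = 24.130° = 0.4211 rad.
Haversine: a = sin²(Δφ/2) + cos φ₁ cos φ₂ sin²(Δλ/2) = 0.6780 + (0.5420)(0.5923)(0.0437) = 0.69207.
Central angle c = 2·arcsin(√a) = 1.96507 rad.
So the angular separation is 112.59°.

112.59°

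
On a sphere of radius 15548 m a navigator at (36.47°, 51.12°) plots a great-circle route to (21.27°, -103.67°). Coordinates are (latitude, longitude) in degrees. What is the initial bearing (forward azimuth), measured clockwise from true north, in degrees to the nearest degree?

333°

Δλ = -154.790° = -2.7016 rad.
y = sin Δλ · cos φ₂ = (-0.4259)(0.9319) = -0.3969
x = cos φ₁ sin φ₂ − sin φ₁ cos φ₂ cos Δλ = (0.8042)(0.3628) − (0.5944)(0.9319)(-0.9048) = 0.7929
θ = atan2(y, x) = -26.59°; adding 360° gives 333°.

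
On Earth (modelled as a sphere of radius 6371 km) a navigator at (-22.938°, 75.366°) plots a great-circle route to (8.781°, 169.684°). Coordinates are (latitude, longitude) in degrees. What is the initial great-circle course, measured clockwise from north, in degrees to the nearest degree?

84°

Δλ = 94.318° = 1.6462 rad.
y = sin Δλ · cos φ₂ = (0.9972)(0.9883) = 0.9855
x = cos φ₁ sin φ₂ − sin φ₁ cos φ₂ cos Δλ = (0.9209)(0.1527) − (-0.3897)(0.9883)(-0.0753) = 0.1116
θ = atan2(y, x) = 83.54°, so the bearing is 84°.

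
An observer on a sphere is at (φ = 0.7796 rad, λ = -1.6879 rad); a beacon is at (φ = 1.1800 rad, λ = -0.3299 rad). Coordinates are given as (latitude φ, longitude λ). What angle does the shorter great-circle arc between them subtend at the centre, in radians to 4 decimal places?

0.7853 rad

In radians: φ₁ = 0.7796, φ₂ = 1.1800, Δλ = 77.808° = 1.3580 rad.
Haversine: a = sin²(Δφ/2) + cos φ₁ cos φ₂ sin²(Δλ/2) = 0.0395 + (0.7112)(0.3809)(0.3944) = 0.14640.
Central angle c = 2·arcsin(√a) = 0.78525 rad.
So the angular separation is 0.7853 rad.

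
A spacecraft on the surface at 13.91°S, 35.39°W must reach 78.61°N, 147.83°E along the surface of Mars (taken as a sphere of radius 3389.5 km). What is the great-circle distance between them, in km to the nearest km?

Let φ₁ = -0.2428 rad, φ₂ = 1.3720 rad, and Δλ = -3.0854 rad.
cos c = sin φ₁ sin φ₂ + cos φ₁ cos φ₂ cos Δλ = (-0.2404)(0.9803) + (0.9707)(0.1975)(-0.9984) = -0.42706,
so c = arccos(-0.42706) = 2.01203 rad.
Distance = R·c = 3389.5 × 2.0120 ≈ 6820 km.

6820 km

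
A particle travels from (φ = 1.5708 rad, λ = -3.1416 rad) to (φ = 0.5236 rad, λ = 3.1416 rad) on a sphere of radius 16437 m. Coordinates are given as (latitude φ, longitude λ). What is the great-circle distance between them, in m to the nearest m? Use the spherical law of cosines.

With latitudes φ₁ = 90.000°, φ₂ = 30.000° and longitude difference Δλ = 0.001°:
cos c = sin φ₁ sin φ₂ + cos φ₁ cos φ₂ cos Δλ = (1.0000)(0.5000) + (-0.0000)(0.8660)(1.0000) = 0.50000,
so c = arccos(0.50000) = 1.04720 rad.
Distance = R·c = 16437 × 1.0472 ≈ 17213 m.

17213 m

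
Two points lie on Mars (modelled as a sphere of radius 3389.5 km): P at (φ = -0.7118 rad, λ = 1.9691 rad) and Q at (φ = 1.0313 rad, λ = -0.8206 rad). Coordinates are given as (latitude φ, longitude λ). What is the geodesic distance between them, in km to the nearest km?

With latitudes φ₁ = -40.783°, φ₂ = 59.089° and longitude difference Δλ = -159.838°:
cos c = sin φ₁ sin φ₂ + cos φ₁ cos φ₂ cos Δλ = (-0.6532)(0.8580) + (0.7572)(0.5137)(-0.9387) = -0.92556,
so c = arccos(-0.92556) = 2.75330 rad.
Distance = R·c = 3389.5 × 2.7533 ≈ 9332 km.

9332 km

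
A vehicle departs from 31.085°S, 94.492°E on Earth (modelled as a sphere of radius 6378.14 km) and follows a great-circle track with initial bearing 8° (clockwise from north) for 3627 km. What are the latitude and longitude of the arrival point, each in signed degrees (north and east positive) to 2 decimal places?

1.24°, 98.79°

Angular distance δ = d/R = 3627/6378.14 = 0.56866 rad; initial bearing θ = 0.1396 rad.
sin φ₂ = sin φ₁ cos δ + cos φ₁ sin δ cos θ = (-0.5163)(0.8426) + (0.8564)(0.5385)(0.9903) = 0.0216, so φ₂ = 1.24°.
Δλ = atan2(sin θ sin δ cos φ₁, cos δ − sin φ₁ sin φ₂) = atan2(0.0642, 0.8538) = 4.299°.
λ₂ = 94.492° + 4.299° = 98.79°.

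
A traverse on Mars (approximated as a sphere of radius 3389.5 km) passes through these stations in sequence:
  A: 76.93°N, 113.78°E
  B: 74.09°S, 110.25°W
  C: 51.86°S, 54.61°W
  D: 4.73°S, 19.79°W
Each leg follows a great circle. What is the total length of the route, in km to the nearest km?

15129 km

Leg A→B: central angle 2.9482 rad, distance 9992.8 km.
Leg B→C: central angle 0.5511 rad, distance 1868.1 km.
Leg C→D: central angle 0.9641 rad, distance 3267.9 km.
Total: 9992.8 + 1868.1 + 3267.9 ≈ 15129 km.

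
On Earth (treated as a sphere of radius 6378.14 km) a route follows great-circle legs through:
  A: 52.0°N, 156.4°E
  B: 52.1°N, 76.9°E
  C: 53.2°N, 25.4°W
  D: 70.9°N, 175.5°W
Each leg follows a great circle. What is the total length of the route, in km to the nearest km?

17453 km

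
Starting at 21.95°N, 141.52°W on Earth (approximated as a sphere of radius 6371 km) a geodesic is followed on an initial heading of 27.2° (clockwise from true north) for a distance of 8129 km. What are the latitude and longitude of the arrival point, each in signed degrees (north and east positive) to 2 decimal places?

63.89°, -45.18°

Angular distance δ = d/R = 8129/6371 = 1.27594 rad; initial bearing θ = 0.4747 rad.
sin φ₂ = sin φ₁ cos δ + cos φ₁ sin δ cos θ = (0.3738)(0.2906) + (0.9275)(0.9568)(0.8894) = 0.8980, so φ₂ = 63.89°.
Δλ = atan2(sin θ sin δ cos φ₁, cos δ − sin φ₁ sin φ₂) = atan2(0.4057, -0.0451) = 96.337°.
λ₂ = -141.520° + 96.337° = -45.18°.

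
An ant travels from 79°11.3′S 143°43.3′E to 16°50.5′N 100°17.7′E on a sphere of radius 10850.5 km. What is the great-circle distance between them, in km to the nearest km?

18724 km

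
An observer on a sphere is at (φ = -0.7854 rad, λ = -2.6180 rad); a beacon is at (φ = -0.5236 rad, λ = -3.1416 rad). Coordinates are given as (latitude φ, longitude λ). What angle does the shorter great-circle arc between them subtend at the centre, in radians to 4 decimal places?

Let φ₁ = -0.7854 rad, φ₂ = -0.5236 rad, and Δλ = -0.5236 rad.
Haversine: a = sin²(Δφ/2) + cos φ₁ cos φ₂ sin²(Δλ/2) = 0.0170 + (0.7071)(0.8660)(0.0670) = 0.05806.
Central angle c = 2·arcsin(√a) = 0.48670 rad.
So the angular separation is 0.4867 rad.

0.4867 rad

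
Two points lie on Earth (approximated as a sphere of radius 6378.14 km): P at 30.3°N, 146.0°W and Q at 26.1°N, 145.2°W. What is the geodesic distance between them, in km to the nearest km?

In radians: φ₁ = 0.5288, φ₂ = 0.4555, Δλ = 0.800° = 0.0140 rad.
cos c = sin φ₁ sin φ₂ + cos φ₁ cos φ₂ cos Δλ = (0.5045)(0.4399) + (0.8634)(0.8980)(0.9999) = 0.99724,
so c = arccos(0.99724) = 0.07433 rad.
Distance = R·c = 6378.14 × 0.0743 ≈ 474 km.

474 km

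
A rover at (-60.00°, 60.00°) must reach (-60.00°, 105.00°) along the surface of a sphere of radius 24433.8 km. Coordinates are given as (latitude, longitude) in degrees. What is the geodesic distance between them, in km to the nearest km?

9408 km

With latitudes φ₁ = -60.000°, φ₂ = -60.000° and longitude difference Δλ = 45.000°:
cos c = sin φ₁ sin φ₂ + cos φ₁ cos φ₂ cos Δλ = (-0.8660)(-0.8660) + (0.5000)(0.5000)(0.7071) = 0.92678,
so c = arccos(0.92678) = 0.38506 rad.
Distance = R·c = 24433.8 × 0.3851 ≈ 9408 km.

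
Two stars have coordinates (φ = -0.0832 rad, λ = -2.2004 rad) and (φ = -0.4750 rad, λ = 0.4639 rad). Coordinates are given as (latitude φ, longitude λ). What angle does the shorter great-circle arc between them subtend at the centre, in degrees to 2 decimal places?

In radians: φ₁ = -0.0832, φ₂ = -0.4750, Δλ = 152.653° = 2.6643 rad.
cos c = sin φ₁ sin φ₂ + cos φ₁ cos φ₂ cos Δλ = (-0.0831)(-0.4573) + (0.9965)(0.8893)(-0.8882) = -0.74917,
so c = arccos(-0.74917) = 2.41760 rad.
So the angular separation is 138.52°.

138.52°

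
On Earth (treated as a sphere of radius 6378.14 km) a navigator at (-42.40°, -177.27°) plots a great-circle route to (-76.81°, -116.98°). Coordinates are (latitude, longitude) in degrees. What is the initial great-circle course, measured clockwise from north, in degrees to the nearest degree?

163°

Δλ = 60.290° = 1.0523 rad.
y = sin Δλ · cos φ₂ = (0.8685)(0.2282) = 0.1982
x = cos φ₁ sin φ₂ − sin φ₁ cos φ₂ cos Δλ = (0.7385)(-0.9736) − (-0.6743)(0.2282)(0.4956) = -0.6427
θ = atan2(y, x) = 162.86°, so the bearing is 163°.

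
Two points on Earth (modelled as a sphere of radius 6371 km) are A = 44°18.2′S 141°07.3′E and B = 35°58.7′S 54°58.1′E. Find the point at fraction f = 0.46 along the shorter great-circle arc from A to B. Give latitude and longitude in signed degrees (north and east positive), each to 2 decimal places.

-49.40°, 98.60°

The central angle between A and B is δ = 1.1049 rad.
With f = 0.46, the slerp weights are sin((1−f)δ)/sin δ = 0.6289 and sin(fδ)/sin δ = 0.5447.
Weighted sum of the unit vectors: (0.6289)·(-0.5571,0.4492,-0.6985) + (0.5447)·(0.4645,0.6626,-0.5875) = (-0.0973, 0.6434, -0.7593).
Converting back: φ = atan2(z, √(x²+y²)) = -49.40°, λ = atan2(y, x) = 98.60°.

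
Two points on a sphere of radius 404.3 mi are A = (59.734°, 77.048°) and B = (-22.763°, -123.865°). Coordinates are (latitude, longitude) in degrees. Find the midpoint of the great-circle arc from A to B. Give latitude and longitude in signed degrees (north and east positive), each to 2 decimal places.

Central angle δ = 2.4470 rad. Interpolating on the sphere with fraction f = 0.5:
P = [sin((1−f)δ)·A + sin(fδ)·B] / sin δ = 1.4691·A + 1.4691·B in Cartesian coordinates,
giving P = (-0.5889, -0.4032, 0.7004), i.e. latitude 44.46°, longitude -145.60°.

44.46°, -145.60°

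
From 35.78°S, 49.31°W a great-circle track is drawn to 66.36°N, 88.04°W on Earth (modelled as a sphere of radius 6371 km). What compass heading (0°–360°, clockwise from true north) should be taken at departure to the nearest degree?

345°

Δλ = -38.730° = -0.6760 rad.
y = sin Δλ · cos φ₂ = (-0.6257)(0.4010) = -0.2509
x = cos φ₁ sin φ₂ − sin φ₁ cos φ₂ cos Δλ = (0.8113)(0.9161) − (-0.5847)(0.4010)(0.7801) = 0.9261
θ = atan2(y, x) = -15.16°; adding 360° gives 345°.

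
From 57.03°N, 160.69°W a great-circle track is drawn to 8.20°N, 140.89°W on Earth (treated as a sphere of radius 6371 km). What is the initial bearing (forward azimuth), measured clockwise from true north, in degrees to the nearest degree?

155°

With φ₁ = 0.9954, φ₂ = 0.1431, Δλ = 0.3456 rad, the forward-azimuth formula gives
θ = atan2( sin Δλ cos φ₂ , cos φ₁ sin φ₂ − sin φ₁ cos φ₂ cos Δλ ) = atan2(0.3353, -0.7037) = 154.52°.
So the initial bearing is 155°.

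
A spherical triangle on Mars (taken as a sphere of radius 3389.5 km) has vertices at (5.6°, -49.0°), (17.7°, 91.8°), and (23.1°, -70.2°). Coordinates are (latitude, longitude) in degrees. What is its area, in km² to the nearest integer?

Side lengths (central angles): a = 2.3661, b = 0.4696, c = 2.3533 rad; semiperimeter s = 2.5945.
By l'Huilier's theorem, tan(E/4) = √[tan(s/2) tan((s−a)/2) tan((s−b)/2) tan((s−c)/2)], giving spherical excess E = 1.1591 rad.
Area = E·R² = 1.1591 × (3389.5)² ≈ 13316731 km².

13316731 km²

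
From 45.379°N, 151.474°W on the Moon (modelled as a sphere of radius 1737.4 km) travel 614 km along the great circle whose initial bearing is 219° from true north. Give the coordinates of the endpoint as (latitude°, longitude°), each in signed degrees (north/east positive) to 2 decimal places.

Angular distance δ = d/R = 614/1737.4 = 0.35340 rad; initial bearing θ = 3.8223 rad.
sin φ₂ = sin φ₁ cos δ + cos φ₁ sin δ cos θ = (0.7118)(0.9382) + (0.7024)(0.3461)(-0.7771) = 0.4789, so φ₂ = 28.61°.
Δλ = atan2(sin θ sin δ cos φ₁, cos δ − sin φ₁ sin φ₂) = atan2(-0.1530, 0.5974) = -14.365°.
λ₂ = -151.474° − 14.365° = -165.84°.

28.61°, -165.84°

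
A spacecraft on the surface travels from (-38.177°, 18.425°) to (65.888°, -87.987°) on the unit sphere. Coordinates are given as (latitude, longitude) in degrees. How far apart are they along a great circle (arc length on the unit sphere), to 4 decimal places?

Let φ₁ = -0.6663 rad, φ₂ = 1.1500 rad, and Δλ = -1.8572 rad.
Haversine: a = sin²(Δφ/2) + cos φ₁ cos φ₂ sin²(Δλ/2) = 0.6215 + (0.7861)(0.4085)(0.6413) = 0.82745.
Central angle c = 2·arcsin(√a) = 2.28485 rad.
On the unit sphere the arc length equals the central angle: 2.2848.

2.2848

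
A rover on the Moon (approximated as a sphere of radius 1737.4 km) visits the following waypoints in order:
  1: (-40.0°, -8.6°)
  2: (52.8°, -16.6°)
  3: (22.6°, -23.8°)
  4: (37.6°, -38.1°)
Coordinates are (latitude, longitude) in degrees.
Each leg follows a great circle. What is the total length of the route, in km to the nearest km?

Leg 1→2: central angle 1.6242 rad, distance 2821.8 km.
Leg 2→3: central angle 0.5358 rad, distance 930.9 km.
Leg 3→4: central angle 0.3385 rad, distance 588.1 km.
Total: 2821.8 + 930.9 + 588.1 ≈ 4341 km.

4341 km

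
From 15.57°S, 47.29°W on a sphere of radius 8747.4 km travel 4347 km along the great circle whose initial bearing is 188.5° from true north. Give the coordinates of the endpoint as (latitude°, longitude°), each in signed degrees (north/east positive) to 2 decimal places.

-43.64°, -52.88°

Angular distance δ = d/R = 4347/8747.4 = 0.49695 rad; initial bearing θ = 3.2899 rad.
sin φ₂ = sin φ₁ cos δ + cos φ₁ sin δ cos θ = (-0.2684)(0.8790) + (0.9633)(0.4767)(-0.9890) = -0.6902, so φ₂ = -43.64°.
Δλ = atan2(sin θ sin δ cos φ₁, cos δ − sin φ₁ sin φ₂) = atan2(-0.0679, 0.6938) = -5.588°.
λ₂ = -47.290° − 5.588° = -52.88°.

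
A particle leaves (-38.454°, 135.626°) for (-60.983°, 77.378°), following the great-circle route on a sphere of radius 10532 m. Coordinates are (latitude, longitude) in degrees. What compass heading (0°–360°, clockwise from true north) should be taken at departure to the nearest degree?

Δλ = -58.248° = -1.0166 rad.
y = sin Δλ · cos φ₂ = (-0.8503)(0.4851) = -0.4125
x = cos φ₁ sin φ₂ − sin φ₁ cos φ₂ cos Δλ = (0.7831)(-0.8745) − (-0.6219)(0.4851)(0.5262) = -0.5261
θ = atan2(y, x) = -141.90°; adding 360° gives 218°.

218°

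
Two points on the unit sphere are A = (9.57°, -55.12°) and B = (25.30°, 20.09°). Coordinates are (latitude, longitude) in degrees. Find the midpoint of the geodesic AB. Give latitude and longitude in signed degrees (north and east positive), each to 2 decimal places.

21.61°, -19.43°

Central angle δ = 1.2675 rad. Interpolating on the sphere with fraction f = 0.5:
P = [sin((1−f)δ)·A + sin(fδ)·B] / sin δ = 0.6205·A + 0.6205·B in Cartesian coordinates,
giving P = (0.8768, -0.3092, 0.3683), i.e. latitude 21.61°, longitude -19.43°.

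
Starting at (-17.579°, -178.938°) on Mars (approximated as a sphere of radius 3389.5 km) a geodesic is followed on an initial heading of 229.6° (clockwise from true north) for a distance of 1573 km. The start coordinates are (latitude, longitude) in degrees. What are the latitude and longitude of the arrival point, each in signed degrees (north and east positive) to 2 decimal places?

Angular distance δ = d/R = 1573/3389.5 = 0.46408 rad; initial bearing θ = 4.0073 rad.
sin φ₂ = sin φ₁ cos δ + cos φ₁ sin δ cos θ = (-0.3020)(0.8942) + (0.9533)(0.4476)(-0.6481) = -0.5466, so φ₂ = -33.14°.
Δλ = atan2(sin θ sin δ cos φ₁, cos δ − sin φ₁ sin φ₂) = atan2(-0.3249, 0.7291) = -24.021°.
λ₂ = -178.938° − 24.021° = -202.96° → 157.04° after wrapping to (−180°, 180°].

-33.14°, 157.04°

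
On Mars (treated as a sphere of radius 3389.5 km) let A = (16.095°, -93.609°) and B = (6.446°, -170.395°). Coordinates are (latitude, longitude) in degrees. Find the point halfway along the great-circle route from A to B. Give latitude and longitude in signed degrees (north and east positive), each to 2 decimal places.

Central angle δ = 1.3188 rad. Interpolating on the sphere with fraction f = 0.5:
P = [sin((1−f)δ)·A + sin(fδ)·B] / sin δ = 0.6326·A + 0.6326·B in Cartesian coordinates,
giving P = (-0.6581, -0.7115, 0.2464), i.e. latitude 14.26°, longitude -132.77°.

14.26°, -132.77°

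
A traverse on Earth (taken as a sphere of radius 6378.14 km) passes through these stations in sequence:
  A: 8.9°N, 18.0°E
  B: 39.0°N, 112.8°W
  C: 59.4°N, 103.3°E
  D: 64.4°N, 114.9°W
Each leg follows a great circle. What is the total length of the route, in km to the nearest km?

Leg A→B: central angle 1.9870 rad, distance 12673.6 km.
Leg B→C: central angle 1.3469 rad, distance 8590.6 km.
Leg C→D: central angle 0.9230 rad, distance 5887.3 km.
Total: 12673.6 + 8590.6 + 5887.3 ≈ 27152 km.

27152 km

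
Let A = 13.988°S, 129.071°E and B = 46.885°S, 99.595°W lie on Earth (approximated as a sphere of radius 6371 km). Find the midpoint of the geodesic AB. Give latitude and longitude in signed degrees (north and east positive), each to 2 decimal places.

-53.09°, 173.75°

The central angle between A and B is δ = 1.8354 rad.
With f = 0.5, the slerp weights are sin((1−f)δ)/sin δ = 0.8229 and sin(fδ)/sin δ = 0.8229.
Weighted sum of the unit vectors: (0.8229)·(-0.6116,0.7533,-0.2417) + (0.8229)·(-0.1139,-0.6739,-0.7300) = (-0.5970, 0.0654, -0.7996).
Converting back: φ = atan2(z, √(x²+y²)) = -53.09°, λ = atan2(y, x) = 173.75°.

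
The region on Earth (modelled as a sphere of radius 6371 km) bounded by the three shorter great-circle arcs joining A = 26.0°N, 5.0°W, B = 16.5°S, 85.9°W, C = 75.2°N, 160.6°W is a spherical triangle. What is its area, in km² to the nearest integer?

61147475 km²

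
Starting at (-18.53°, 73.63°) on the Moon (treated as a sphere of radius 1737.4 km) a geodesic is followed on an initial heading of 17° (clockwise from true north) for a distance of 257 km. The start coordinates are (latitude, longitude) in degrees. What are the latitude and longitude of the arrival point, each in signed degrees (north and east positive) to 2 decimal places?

Angular distance δ = d/R = 257/1737.4 = 0.14792 rad; initial bearing θ = 0.2967 rad.
sin φ₂ = sin φ₁ cos δ + cos φ₁ sin δ cos θ = (-0.3178)(0.9891) + (0.9482)(0.1474)(0.9563) = -0.1807, so φ₂ = -10.41°.
Δλ = atan2(sin θ sin δ cos φ₁, cos δ − sin φ₁ sin φ₂) = atan2(0.0409, 0.9317) = 2.511°.
λ₂ = 73.630° + 2.511° = 76.14°.

-10.41°, 76.14°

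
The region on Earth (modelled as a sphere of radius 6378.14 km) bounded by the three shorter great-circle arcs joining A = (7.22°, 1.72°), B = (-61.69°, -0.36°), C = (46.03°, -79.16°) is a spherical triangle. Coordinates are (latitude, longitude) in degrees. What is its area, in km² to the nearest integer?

Side lengths (central angles): a = 2.1769, b = 1.3698, c = 1.2030 rad; semiperimeter s = 2.3749.
By l'Huilier's theorem, tan(E/4) = √[tan(s/2) tan((s−a)/2) tan((s−b)/2) tan((s−c)/2)], giving spherical excess E = 1.1647 rad.
Area = E·R² = 1.1647 × (6378.14)² ≈ 47381237 km².

47381237 km²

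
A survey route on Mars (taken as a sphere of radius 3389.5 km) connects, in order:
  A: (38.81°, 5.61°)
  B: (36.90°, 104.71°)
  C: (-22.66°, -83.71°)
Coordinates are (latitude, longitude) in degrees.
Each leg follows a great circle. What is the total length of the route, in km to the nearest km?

14073 km

Leg A→B: central angle 1.2893 rad, distance 4370.2 km.
Leg B→C: central angle 2.8626 rad, distance 9702.6 km.
Total: 4370.2 + 9702.6 ≈ 14073 km.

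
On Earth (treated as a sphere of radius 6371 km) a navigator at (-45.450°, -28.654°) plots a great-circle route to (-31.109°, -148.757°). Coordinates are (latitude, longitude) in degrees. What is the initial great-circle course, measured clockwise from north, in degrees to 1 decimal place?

227.9°

With φ₁ = -0.7933, φ₂ = -0.5430, Δλ = -2.0962 rad, the forward-azimuth formula gives
θ = atan2( sin Δλ cos φ₂ , cos φ₁ sin φ₂ − sin φ₁ cos φ₂ cos Δλ ) = atan2(-0.7407, -0.6685) = -132.07°.
Adding 360° brings this into [0°, 360°): 227.9°.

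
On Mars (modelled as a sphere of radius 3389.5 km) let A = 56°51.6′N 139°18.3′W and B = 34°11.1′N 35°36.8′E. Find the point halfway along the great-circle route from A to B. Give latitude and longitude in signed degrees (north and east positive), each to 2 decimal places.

Central angle δ = 1.5508 rad. Interpolating on the sphere with fraction f = 0.5:
P = [sin((1−f)δ)·A + sin(fδ)·B] / sin δ = 0.7001·A + 0.7001·B in Cartesian coordinates,
giving P = (0.1806, 0.0877, 0.9796), i.e. latitude 78.42°, longitude 25.89°.

78.42°, 25.89°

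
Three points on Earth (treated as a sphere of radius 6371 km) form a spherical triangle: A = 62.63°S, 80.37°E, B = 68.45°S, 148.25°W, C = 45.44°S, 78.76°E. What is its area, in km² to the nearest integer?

Side lengths (central angles): a = 1.0622, b = 0.3005, c = 0.7751 rad; semiperimeter s = 1.0689.
By l'Huilier's theorem, tan(E/4) = √[tan(s/2) tan((s−a)/2) tan((s−b)/2) tan((s−c)/2)], giving spherical excess E = 0.0435 rad.
Area = E·R² = 0.0435 × (6371)² ≈ 1766696 km².

1766696 km²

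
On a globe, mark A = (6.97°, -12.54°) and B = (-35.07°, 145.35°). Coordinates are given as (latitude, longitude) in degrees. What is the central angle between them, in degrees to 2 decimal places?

In radians: φ₁ = 0.1216, φ₂ = -0.6121, Δλ = 157.890° = 2.7557 rad.
cos c = sin φ₁ sin φ₂ + cos φ₁ cos φ₂ cos Δλ = (0.1213)(-0.5746) + (0.9926)(0.8185)(-0.9265) = -0.82239,
so c = arccos(-0.82239) = 2.53639 rad.
So the angular separation is 145.32°.

145.32°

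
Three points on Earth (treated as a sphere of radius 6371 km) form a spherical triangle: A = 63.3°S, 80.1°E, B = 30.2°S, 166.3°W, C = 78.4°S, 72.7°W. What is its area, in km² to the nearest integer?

16334164 km²

Side lengths (central angles): a = 1.0681, b = 0.6522, c = 1.2725 rad; semiperimeter s = 1.4963.
By l'Huilier's theorem, tan(E/4) = √[tan(s/2) tan((s−a)/2) tan((s−b)/2) tan((s−c)/2)], giving spherical excess E = 0.4024 rad.
Area = E·R² = 0.4024 × (6371)² ≈ 16334164 km².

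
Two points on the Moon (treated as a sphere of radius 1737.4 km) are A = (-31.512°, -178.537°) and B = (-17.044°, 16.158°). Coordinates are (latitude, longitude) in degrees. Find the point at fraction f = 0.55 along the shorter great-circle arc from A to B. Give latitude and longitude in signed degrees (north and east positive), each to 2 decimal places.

-69.18°, 58.22°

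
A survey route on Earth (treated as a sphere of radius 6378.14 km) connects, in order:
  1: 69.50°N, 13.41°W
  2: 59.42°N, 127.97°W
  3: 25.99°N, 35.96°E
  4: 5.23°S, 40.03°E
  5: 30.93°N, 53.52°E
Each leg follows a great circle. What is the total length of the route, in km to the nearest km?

22970 km

Leg 1→2: central angle 0.7490 rad, distance 4777.5 km.
Leg 2→3: central angle 1.6330 rad, distance 10415.5 km.
Leg 3→4: central angle 0.5492 rad, distance 3503.1 km.
Leg 4→5: central angle 0.6700 rad, distance 4273.5 km.
Total: 4777.5 + 10415.5 + 3503.1 + 4273.5 ≈ 22970 km.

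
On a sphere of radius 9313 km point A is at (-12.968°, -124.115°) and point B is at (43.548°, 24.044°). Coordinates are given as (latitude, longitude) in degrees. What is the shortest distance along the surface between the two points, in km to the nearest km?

With latitudes φ₁ = -12.968°, φ₂ = 43.548° and longitude difference Δλ = 148.159°:
Haversine: a = sin²(Δφ/2) + cos φ₁ cos φ₂ sin²(Δλ/2) = 0.2241 + (0.9745)(0.7248)(0.9248) = 0.87732.
Central angle c = 2·arcsin(√a) = 2.42589 rad.
Distance = R·c = 9313 × 2.4259 ≈ 22592 km.

22592 km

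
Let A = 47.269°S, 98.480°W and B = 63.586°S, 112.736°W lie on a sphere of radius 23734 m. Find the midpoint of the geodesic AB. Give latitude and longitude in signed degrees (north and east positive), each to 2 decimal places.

The central angle between A and B is δ = 0.3162 rad.
With f = 0.5, the slerp weights are sin((1−f)δ)/sin δ = 0.5063 and sin(fδ)/sin δ = 0.5063.
Weighted sum of the unit vectors: (0.5063)·(-0.1001,-0.6711,-0.7345) + (0.5063)·(-0.1719,-0.4103,-0.8956) = (-0.1377, -0.5475, -0.8254).
Converting back: φ = atan2(z, √(x²+y²)) = -55.63°, λ = atan2(y, x) = -104.12°.

-55.63°, -104.12°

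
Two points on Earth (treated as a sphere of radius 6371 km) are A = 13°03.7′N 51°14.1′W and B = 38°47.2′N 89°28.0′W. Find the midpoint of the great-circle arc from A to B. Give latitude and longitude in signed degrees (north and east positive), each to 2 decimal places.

Central angle δ = 0.7407 rad. Interpolating on the sphere with fraction f = 0.5:
P = [sin((1−f)δ)·A + sin(fδ)·B] / sin δ = 0.5364·A + 0.5364·B in Cartesian coordinates,
giving P = (0.3310, -0.8255, 0.4572), i.e. latitude 27.21°, longitude -68.15°.

27.21°, -68.15°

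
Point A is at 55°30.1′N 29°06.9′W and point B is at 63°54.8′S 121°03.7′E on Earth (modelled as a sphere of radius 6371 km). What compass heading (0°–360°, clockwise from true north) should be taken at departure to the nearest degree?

With φ₁ = 0.9687, φ₂ = -1.1155, Δλ = 2.6211 rad, the forward-azimuth formula gives
θ = atan2( sin Δλ cos φ₂ , cos φ₁ sin φ₂ − sin φ₁ cos φ₂ cos Δλ ) = atan2(0.2187, -0.1943) = 131.62°.
So the initial bearing is 132°.

132°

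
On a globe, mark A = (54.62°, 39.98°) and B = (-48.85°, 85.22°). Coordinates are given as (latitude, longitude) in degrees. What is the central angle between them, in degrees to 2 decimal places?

In radians: φ₁ = 0.9533, φ₂ = -0.8526, Δλ = 45.240° = 0.7896 rad.
Haversine: a = sin²(Δφ/2) + cos φ₁ cos φ₂ sin²(Δλ/2) = 0.6165 + (0.5790)(0.6580)(0.1479) = 0.67283.
Central angle c = 2·arcsin(√a) = 1.92374 rad.
So the angular separation is 110.22°.

110.22°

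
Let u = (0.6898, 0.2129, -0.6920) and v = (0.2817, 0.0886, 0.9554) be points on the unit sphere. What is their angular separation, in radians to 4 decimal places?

2.0353 rad

u·v = -0.4480; |u| = 1.0000, |v| = 1.0000.
cos θ = (u·v)/(|u||v|) = -0.4480, so θ = 2.0353 rad.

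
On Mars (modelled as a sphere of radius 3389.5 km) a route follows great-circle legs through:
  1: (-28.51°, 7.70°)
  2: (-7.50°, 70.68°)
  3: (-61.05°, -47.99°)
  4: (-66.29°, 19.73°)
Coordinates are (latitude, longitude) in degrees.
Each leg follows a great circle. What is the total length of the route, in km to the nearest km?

11143 km

Leg 1→2: central angle 1.0949 rad, distance 3711.3 km.
Leg 2→3: central angle 1.6871 rad, distance 5718.4 km.
Leg 3→4: central angle 0.5054 rad, distance 1713.1 km.
Total: 3711.3 + 5718.4 + 1713.1 ≈ 11143 km.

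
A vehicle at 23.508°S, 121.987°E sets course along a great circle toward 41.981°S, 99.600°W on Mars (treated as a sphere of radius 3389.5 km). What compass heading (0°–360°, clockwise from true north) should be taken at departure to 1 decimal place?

Δλ = 138.413° = 2.4158 rad.
y = sin Δλ · cos φ₂ = (0.6638)(0.7434) = 0.4934
x = cos φ₁ sin φ₂ − sin φ₁ cos φ₂ cos Δλ = (0.9170)(-0.6689) − (-0.3989)(0.7434)(-0.7479) = -0.8351
θ = atan2(y, x) = 149.42°, so the bearing is 149.4°.

149.4°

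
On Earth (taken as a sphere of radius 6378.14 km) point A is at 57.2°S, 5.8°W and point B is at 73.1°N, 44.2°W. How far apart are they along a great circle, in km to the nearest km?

14796 km

Let φ₁ = -0.9983 rad, φ₂ = 1.2758 rad, and Δλ = -0.6702 rad.
cos c = sin φ₁ sin φ₂ + cos φ₁ cos φ₂ cos Δλ = (-0.8406)(0.9568) + (0.5417)(0.2907)(0.7837) = -0.68085,
so c = arccos(-0.68085) = 2.31972 rad.
Distance = R·c = 6378.14 × 2.3197 ≈ 14796 km.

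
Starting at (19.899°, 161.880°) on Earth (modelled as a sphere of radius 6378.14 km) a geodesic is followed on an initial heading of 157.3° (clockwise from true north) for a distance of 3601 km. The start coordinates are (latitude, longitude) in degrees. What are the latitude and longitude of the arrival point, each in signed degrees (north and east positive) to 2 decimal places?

-10.17°, 173.99°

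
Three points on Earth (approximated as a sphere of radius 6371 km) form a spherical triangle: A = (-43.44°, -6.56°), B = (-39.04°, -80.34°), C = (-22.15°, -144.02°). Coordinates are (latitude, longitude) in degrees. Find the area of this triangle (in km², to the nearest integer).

Side lengths (central angles): a = 0.9807, b = 1.8093, c = 0.9390 rad; semiperimeter s = 1.8645.
By l'Huilier's theorem, tan(E/4) = √[tan(s/2) tan((s−a)/2) tan((s−b)/2) tan((s−c)/2)], giving spherical excess E = 0.3736 rad.
Area = E·R² = 0.3736 × (6371)² ≈ 15164174 km².

15164174 km²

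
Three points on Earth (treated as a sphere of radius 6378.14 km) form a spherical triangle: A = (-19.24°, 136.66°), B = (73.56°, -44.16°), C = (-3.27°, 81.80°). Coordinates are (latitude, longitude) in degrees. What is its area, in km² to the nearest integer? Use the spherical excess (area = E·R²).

Side lengths (central angles): a = 1.7933, b = 0.9748, c = 2.1935 rad; semiperimeter s = 2.4808.
By l'Huilier's theorem, tan(E/4) = √[tan(s/2) tan((s−a)/2) tan((s−b)/2) tan((s−c)/2)], giving spherical excess E = 1.4390 rad.
Area = E·R² = 1.4390 × (6378.14)² ≈ 58541226 km².

58541226 km²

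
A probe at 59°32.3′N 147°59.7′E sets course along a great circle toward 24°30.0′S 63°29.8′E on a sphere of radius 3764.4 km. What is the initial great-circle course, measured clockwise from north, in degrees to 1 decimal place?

Δλ = -84.498° = -1.4748 rad.
y = sin Δλ · cos φ₂ = (-0.9954)(0.9100) = -0.9058
x = cos φ₁ sin φ₂ − sin φ₁ cos φ₂ cos Δλ = (0.5070)(-0.4147) − (0.8620)(0.9100)(0.0959) = -0.2854
θ = atan2(y, x) = -107.49°; adding 360° gives 252.5°.

252.5°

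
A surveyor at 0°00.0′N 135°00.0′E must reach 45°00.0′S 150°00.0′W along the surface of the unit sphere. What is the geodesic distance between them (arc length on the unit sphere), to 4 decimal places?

1.3867

Let φ₁ = 0.0000 rad, φ₂ = -0.7854 rad, and Δλ = 1.3090 rad.
Haversine: a = sin²(Δφ/2) + cos φ₁ cos φ₂ sin²(Δλ/2) = 0.1464 + (1.0000)(0.7071)(0.3706) = 0.40849.
Central angle c = 2·arcsin(√a) = 1.38675 rad.
On the unit sphere the arc length equals the central angle: 1.3867.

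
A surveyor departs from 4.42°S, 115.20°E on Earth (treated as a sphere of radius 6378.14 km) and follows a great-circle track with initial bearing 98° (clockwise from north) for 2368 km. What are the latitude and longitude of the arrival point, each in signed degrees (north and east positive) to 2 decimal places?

Angular distance δ = d/R = 2368/6378.14 = 0.37127 rad; initial bearing θ = 1.7104 rad.
sin φ₂ = sin φ₁ cos δ + cos φ₁ sin δ cos θ = (-0.0771)(0.9319) + (0.9970)(0.3628)(-0.1392) = -0.1222, so φ₂ = -7.02°.
Δλ = atan2(sin θ sin δ cos φ₁, cos δ − sin φ₁ sin φ₂) = atan2(0.3582, 0.9225) = 21.222°.
λ₂ = 115.200° + 21.222° = 136.42°.

-7.02°, 136.42°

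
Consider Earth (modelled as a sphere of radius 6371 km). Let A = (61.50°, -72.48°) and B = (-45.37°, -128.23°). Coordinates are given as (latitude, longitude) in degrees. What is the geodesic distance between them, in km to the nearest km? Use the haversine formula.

12887 km

In radians: φ₁ = 1.0734, φ₂ = -0.7919, Δλ = -55.750° = -0.9730 rad.
Haversine: a = sin²(Δφ/2) + cos φ₁ cos φ₂ sin²(Δλ/2) = 0.6451 + (0.4772)(0.7025)(0.2186) = 0.71838.
Central angle c = 2·arcsin(√a) = 2.02279 rad.
Distance = R·c = 6371 × 2.0228 ≈ 12887 km.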